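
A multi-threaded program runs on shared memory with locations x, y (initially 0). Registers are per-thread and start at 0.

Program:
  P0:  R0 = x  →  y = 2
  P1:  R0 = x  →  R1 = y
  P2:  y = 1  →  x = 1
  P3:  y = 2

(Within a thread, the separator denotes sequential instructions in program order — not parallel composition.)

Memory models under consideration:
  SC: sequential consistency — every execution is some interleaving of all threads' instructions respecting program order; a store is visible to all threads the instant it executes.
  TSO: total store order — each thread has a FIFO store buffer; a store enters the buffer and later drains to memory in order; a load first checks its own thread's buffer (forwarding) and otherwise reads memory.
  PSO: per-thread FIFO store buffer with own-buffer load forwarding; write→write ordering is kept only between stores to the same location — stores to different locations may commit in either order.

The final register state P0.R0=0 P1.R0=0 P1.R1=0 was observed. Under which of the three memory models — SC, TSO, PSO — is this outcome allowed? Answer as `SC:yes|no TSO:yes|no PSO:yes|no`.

outcome vector order: (P0.R0,P1.R0,P1.R1)
[SC] allowed = {000 001 002 011 012 100 101 102 111 112}
[TSO] allowed = {000 001 002 011 012 100 101 102 111 112}
[PSO] allowed = {000 001 002 010 011 012 100 101 102 110 111 112}
target 000 ∈ {SC,TSO,PSO}

SC:yes TSO:yes PSO:yes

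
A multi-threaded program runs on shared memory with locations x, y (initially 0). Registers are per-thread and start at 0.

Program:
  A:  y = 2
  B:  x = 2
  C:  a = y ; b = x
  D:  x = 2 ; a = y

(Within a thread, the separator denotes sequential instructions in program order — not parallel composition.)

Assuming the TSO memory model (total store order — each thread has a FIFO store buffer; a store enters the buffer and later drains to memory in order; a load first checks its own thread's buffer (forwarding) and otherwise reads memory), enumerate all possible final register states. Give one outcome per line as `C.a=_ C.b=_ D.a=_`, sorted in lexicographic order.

outcome vector order: (C.a,C.b,D.a)
|TSO outcomes| = 8

C.a=0 C.b=0 D.a=0
C.a=0 C.b=0 D.a=2
C.a=0 C.b=2 D.a=0
C.a=0 C.b=2 D.a=2
C.a=2 C.b=0 D.a=0
C.a=2 C.b=0 D.a=2
C.a=2 C.b=2 D.a=0
C.a=2 C.b=2 D.a=2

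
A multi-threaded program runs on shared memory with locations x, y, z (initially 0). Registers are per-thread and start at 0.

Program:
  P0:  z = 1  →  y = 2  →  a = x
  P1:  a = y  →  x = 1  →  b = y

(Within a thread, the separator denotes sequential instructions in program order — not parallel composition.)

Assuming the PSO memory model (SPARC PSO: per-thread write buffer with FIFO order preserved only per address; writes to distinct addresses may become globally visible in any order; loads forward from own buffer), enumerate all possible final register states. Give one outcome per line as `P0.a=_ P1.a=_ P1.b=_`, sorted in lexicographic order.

P0.a=0 P1.a=0 P1.b=0
P0.a=0 P1.a=0 P1.b=2
P0.a=0 P1.a=2 P1.b=2
P0.a=1 P1.a=0 P1.b=0
P0.a=1 P1.a=0 P1.b=2
P0.a=1 P1.a=2 P1.b=2

outcome vector order: (P0.a,P1.a,P1.b)
|PSO outcomes| = 6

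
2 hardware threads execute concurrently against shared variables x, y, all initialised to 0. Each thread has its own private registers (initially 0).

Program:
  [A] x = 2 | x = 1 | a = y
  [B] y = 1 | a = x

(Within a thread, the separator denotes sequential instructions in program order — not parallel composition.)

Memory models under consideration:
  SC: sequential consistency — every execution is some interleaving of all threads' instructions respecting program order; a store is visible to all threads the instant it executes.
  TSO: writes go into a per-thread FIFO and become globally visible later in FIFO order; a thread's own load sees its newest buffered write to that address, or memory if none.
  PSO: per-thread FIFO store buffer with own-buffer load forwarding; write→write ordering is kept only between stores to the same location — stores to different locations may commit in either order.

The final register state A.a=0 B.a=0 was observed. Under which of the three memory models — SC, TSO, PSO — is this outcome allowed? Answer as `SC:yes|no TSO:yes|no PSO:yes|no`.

SC:no TSO:yes PSO:yes

outcome vector order: (A.a,B.a)
SC: 4 outcomes — {<0 1> <1 0> <1 1> <1 2>}
TSO: 6 outcomes — {<0 0> <0 1> <0 2> <1 0> <1 1> <1 2>}
PSO: 6 outcomes — {<0 0> <0 1> <0 2> <1 0> <1 1> <1 2>}
target <0 0> ∈ {TSO,PSO}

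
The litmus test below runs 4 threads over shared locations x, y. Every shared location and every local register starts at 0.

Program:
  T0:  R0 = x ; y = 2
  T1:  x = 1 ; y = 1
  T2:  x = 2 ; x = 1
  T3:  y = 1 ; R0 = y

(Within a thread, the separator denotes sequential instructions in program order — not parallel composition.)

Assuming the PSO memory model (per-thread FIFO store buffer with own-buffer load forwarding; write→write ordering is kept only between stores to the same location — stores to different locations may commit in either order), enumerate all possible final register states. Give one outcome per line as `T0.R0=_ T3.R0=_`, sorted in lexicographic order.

outcome vector order: (T0.R0,T3.R0)
|PSO outcomes| = 6

T0.R0=0 T3.R0=1
T0.R0=0 T3.R0=2
T0.R0=1 T3.R0=1
T0.R0=1 T3.R0=2
T0.R0=2 T3.R0=1
T0.R0=2 T3.R0=2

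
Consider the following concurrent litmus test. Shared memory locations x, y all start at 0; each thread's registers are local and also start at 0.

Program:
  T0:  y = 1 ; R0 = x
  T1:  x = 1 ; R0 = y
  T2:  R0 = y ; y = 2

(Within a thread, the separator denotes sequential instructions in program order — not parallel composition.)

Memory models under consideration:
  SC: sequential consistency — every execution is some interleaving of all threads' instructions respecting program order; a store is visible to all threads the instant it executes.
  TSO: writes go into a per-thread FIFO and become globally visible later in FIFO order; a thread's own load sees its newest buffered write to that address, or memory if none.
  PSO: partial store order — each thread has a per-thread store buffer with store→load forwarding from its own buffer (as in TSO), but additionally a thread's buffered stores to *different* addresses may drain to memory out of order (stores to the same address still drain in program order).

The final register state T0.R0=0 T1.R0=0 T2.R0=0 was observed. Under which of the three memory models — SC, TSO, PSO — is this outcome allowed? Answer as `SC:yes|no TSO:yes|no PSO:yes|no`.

SC:no TSO:yes PSO:yes

outcome vector order: (T0.R0,T1.R0,T2.R0)
under SC → 0/1/0 0/1/1 0/2/0 0/2/1 1/0/0 1/0/1 1/1/0 1/1/1 1/2/0 1/2/1
under TSO → 0/0/0 0/0/1 0/1/0 0/1/1 0/2/0 0/2/1 1/0/0 1/0/1 1/1/0 1/1/1 1/2/0 1/2/1
under PSO → 0/0/0 0/0/1 0/1/0 0/1/1 0/2/0 0/2/1 1/0/0 1/0/1 1/1/0 1/1/1 1/2/0 1/2/1
target 0/0/0 ∈ {TSO,PSO}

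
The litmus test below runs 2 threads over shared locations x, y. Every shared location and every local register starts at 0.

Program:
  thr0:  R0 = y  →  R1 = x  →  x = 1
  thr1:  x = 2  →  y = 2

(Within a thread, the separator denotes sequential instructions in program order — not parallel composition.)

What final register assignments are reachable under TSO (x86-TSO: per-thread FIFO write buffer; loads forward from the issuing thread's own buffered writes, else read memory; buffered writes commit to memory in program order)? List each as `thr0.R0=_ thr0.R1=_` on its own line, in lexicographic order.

outcome vector order: (thr0.R0,thr0.R1)
|TSO outcomes| = 3

thr0.R0=0 thr0.R1=0
thr0.R0=0 thr0.R1=2
thr0.R0=2 thr0.R1=2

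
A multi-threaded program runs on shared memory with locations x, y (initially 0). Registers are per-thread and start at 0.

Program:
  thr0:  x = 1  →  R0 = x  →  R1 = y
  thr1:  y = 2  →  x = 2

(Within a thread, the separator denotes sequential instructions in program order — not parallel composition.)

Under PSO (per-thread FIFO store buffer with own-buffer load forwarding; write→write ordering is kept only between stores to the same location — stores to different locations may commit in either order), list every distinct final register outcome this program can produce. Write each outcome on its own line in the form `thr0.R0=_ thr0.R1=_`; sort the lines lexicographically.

thr0.R0=1 thr0.R1=0
thr0.R0=1 thr0.R1=2
thr0.R0=2 thr0.R1=0
thr0.R0=2 thr0.R1=2

outcome vector order: (thr0.R0,thr0.R1)
|PSO outcomes| = 4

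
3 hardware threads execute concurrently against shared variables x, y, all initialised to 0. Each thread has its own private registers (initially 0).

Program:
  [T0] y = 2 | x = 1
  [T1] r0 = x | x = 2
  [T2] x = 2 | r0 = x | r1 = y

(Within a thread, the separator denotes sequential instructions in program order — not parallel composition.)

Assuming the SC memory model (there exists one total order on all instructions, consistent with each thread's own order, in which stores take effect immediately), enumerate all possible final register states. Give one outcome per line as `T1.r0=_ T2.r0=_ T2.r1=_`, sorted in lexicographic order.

T1.r0=0 T2.r0=1 T2.r1=2
T1.r0=0 T2.r0=2 T2.r1=0
T1.r0=0 T2.r0=2 T2.r1=2
T1.r0=1 T2.r0=1 T2.r1=2
T1.r0=1 T2.r0=2 T2.r1=0
T1.r0=1 T2.r0=2 T2.r1=2
T1.r0=2 T2.r0=1 T2.r1=2
T1.r0=2 T2.r0=2 T2.r1=0
T1.r0=2 T2.r0=2 T2.r1=2

outcome vector order: (T1.r0,T2.r0,T2.r1)
|SC outcomes| = 9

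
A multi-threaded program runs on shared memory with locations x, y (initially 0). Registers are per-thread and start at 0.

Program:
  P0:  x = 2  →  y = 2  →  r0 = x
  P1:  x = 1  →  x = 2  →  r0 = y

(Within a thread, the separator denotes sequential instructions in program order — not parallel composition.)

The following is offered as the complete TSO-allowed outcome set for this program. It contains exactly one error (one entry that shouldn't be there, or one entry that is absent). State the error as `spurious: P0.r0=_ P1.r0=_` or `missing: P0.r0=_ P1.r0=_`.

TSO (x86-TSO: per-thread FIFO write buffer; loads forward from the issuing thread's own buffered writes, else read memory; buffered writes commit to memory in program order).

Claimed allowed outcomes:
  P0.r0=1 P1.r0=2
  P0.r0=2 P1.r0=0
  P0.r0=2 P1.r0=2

outcome vector order: (P0.r0,P1.r0)
TSO: 4 outcomes — {<1 0>; <1 2>; <2 0>; <2 2>}
TSO∖claimed = {<1 0>}

missing: P0.r0=1 P1.r0=0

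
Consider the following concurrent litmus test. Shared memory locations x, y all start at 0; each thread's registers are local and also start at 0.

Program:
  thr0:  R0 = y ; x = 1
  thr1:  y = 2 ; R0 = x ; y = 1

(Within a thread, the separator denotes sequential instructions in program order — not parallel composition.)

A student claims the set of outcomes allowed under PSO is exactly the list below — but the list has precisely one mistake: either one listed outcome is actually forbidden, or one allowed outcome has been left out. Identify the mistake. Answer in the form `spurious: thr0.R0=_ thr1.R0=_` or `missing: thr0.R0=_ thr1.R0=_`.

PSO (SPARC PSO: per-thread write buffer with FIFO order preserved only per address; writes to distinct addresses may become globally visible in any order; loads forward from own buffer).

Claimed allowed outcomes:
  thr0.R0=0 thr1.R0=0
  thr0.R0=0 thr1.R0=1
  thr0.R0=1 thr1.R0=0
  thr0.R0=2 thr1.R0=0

missing: thr0.R0=2 thr1.R0=1

outcome vector order: (thr0.R0,thr1.R0)
[PSO] allowed = {0/0; 0/1; 1/0; 2/0; 2/1}
PSO∖claimed = {2/1}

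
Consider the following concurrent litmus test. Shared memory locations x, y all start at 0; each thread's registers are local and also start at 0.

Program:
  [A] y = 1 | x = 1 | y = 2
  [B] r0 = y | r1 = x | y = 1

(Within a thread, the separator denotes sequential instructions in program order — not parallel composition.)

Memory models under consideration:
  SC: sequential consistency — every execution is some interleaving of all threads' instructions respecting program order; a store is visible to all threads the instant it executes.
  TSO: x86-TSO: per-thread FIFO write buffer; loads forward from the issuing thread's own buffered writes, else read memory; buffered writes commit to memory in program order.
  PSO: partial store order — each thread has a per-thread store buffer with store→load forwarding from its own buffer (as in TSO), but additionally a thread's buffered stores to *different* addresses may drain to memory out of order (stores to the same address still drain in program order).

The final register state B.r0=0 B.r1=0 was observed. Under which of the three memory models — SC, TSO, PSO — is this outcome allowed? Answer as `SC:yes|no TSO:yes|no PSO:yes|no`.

SC:yes TSO:yes PSO:yes

outcome vector order: (B.r0,B.r1)
[SC] allowed = {00 01 10 11 21}
[TSO] allowed = {00 01 10 11 21}
[PSO] allowed = {00 01 10 11 20 21}
target 00 ∈ {SC,TSO,PSO}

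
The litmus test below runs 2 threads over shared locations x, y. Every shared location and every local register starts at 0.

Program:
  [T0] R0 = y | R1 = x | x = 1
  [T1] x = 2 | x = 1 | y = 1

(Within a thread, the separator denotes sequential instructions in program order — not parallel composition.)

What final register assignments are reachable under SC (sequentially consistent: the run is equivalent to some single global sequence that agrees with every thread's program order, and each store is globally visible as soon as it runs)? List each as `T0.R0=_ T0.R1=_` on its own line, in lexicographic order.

T0.R0=0 T0.R1=0
T0.R0=0 T0.R1=1
T0.R0=0 T0.R1=2
T0.R0=1 T0.R1=1

outcome vector order: (T0.R0,T0.R1)
|SC outcomes| = 4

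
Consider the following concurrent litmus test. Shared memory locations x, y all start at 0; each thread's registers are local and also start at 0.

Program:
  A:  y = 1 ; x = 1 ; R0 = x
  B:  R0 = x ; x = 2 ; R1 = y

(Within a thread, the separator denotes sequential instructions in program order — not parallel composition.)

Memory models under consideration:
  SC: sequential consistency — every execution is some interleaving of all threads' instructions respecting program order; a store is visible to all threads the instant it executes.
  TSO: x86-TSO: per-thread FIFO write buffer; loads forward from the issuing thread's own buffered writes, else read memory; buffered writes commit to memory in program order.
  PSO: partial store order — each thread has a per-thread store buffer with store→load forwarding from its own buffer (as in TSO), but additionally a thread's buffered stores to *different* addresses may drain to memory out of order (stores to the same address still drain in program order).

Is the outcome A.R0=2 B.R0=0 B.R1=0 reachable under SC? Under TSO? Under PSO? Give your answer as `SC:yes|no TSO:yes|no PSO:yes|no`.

outcome vector order: (A.R0,B.R0,B.R1)
SC (5): (1,0,0) (1,0,1) (1,1,1) (2,0,1) (2,1,1)
TSO (6): (1,0,0) (1,0,1) (1,1,1) (2,0,0) (2,0,1) (2,1,1)
PSO (8): (1,0,0) (1,0,1) (1,1,0) (1,1,1) (2,0,0) (2,0,1) (2,1,0) (2,1,1)
target (2,0,0) ∈ {TSO,PSO}

SC:no TSO:yes PSO:yes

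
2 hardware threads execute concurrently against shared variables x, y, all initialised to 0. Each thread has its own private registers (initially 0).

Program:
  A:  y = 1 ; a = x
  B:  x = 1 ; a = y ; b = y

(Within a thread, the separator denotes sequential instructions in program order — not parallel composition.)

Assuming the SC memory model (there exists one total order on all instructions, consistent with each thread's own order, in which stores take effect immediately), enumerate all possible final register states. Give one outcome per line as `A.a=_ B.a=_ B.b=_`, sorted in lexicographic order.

outcome vector order: (A.a,B.a,B.b)
|SC outcomes| = 4

A.a=0 B.a=1 B.b=1
A.a=1 B.a=0 B.b=0
A.a=1 B.a=0 B.b=1
A.a=1 B.a=1 B.b=1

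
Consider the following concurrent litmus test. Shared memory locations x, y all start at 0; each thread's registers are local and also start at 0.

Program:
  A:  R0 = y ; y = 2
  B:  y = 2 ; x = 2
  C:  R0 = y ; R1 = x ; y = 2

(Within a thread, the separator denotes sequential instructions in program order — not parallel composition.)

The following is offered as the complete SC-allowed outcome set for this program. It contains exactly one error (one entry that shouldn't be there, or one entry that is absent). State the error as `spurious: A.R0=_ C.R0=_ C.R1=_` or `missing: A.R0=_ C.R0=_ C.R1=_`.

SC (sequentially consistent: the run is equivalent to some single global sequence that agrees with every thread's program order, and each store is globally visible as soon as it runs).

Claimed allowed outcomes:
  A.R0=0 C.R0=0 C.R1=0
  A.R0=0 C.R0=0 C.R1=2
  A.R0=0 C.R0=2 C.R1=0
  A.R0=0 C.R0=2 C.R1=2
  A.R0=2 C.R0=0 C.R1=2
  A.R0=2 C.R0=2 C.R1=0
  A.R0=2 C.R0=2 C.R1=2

outcome vector order: (A.R0,C.R0,C.R1)
SC: 8 outcomes — {000; 002; 020; 022; 200; 202; 220; 222}
SC∖claimed = {200}

missing: A.R0=2 C.R0=0 C.R1=0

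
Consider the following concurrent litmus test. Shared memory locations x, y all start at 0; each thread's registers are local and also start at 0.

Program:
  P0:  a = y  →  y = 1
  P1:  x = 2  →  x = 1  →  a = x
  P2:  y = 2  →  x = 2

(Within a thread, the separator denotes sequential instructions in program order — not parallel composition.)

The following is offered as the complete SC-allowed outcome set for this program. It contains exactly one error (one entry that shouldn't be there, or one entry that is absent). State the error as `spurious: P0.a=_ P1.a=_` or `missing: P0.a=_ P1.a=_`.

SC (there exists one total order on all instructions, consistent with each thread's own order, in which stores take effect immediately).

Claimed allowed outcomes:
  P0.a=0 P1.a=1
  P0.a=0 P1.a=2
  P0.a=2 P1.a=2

outcome vector order: (P0.a,P1.a)
SC (4): 0/1, 0/2, 2/1, 2/2
SC∖claimed = {2/1}

missing: P0.a=2 P1.a=1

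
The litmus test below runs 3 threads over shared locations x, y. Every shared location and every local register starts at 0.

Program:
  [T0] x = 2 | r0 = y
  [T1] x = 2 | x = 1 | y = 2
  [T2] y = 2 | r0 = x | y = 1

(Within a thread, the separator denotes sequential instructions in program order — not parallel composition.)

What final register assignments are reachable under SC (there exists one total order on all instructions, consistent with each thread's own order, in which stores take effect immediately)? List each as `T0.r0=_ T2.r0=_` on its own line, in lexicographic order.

T0.r0=0 T2.r0=1
T0.r0=0 T2.r0=2
T0.r0=1 T2.r0=0
T0.r0=1 T2.r0=1
T0.r0=1 T2.r0=2
T0.r0=2 T2.r0=0
T0.r0=2 T2.r0=1
T0.r0=2 T2.r0=2

outcome vector order: (T0.r0,T2.r0)
|SC outcomes| = 8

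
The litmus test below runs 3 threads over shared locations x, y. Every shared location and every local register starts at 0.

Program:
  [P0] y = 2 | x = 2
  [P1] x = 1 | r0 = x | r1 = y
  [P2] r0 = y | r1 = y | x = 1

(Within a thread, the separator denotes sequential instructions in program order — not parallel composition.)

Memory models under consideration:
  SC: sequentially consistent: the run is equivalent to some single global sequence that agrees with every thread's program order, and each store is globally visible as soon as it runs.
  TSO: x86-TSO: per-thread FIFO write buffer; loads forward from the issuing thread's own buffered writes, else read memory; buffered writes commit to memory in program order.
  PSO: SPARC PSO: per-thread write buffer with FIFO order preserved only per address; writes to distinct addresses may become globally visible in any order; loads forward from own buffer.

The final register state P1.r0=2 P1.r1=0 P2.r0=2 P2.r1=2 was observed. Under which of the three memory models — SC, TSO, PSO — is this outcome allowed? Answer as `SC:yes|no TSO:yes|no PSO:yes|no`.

outcome vector order: (P1.r0,P1.r1,P2.r0,P2.r1)
SC (9): <1 0 0 0> <1 0 0 2> <1 0 2 2> <1 2 0 0> <1 2 0 2> <1 2 2 2> <2 2 0 0> <2 2 0 2> <2 2 2 2>
TSO (9): <1 0 0 0> <1 0 0 2> <1 0 2 2> <1 2 0 0> <1 2 0 2> <1 2 2 2> <2 2 0 0> <2 2 0 2> <2 2 2 2>
PSO (12): <1 0 0 0> <1 0 0 2> <1 0 2 2> <1 2 0 0> <1 2 0 2> <1 2 2 2> <2 0 0 0> <2 0 0 2> <2 0 2 2> <2 2 0 0> <2 2 0 2> <2 2 2 2>
target <2 0 2 2> ∈ {PSO}

SC:no TSO:no PSO:yes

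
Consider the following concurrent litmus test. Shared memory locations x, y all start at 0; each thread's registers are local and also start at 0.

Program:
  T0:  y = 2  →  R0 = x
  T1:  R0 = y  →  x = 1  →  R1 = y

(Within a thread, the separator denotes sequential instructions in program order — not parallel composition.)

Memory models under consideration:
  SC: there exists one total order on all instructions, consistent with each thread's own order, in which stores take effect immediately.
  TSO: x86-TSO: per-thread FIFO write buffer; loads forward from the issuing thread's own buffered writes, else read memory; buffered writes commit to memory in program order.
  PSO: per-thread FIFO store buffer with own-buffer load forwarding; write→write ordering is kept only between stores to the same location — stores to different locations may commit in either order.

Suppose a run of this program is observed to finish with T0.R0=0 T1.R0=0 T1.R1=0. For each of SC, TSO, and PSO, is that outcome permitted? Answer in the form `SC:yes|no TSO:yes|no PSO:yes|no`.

outcome vector order: (T0.R0,T1.R0,T1.R1)
SC: 5 outcomes — {0/0/2, 0/2/2, 1/0/0, 1/0/2, 1/2/2}
TSO: 6 outcomes — {0/0/0, 0/0/2, 0/2/2, 1/0/0, 1/0/2, 1/2/2}
PSO: 6 outcomes — {0/0/0, 0/0/2, 0/2/2, 1/0/0, 1/0/2, 1/2/2}
target 0/0/0 ∈ {TSO,PSO}

SC:no TSO:yes PSO:yes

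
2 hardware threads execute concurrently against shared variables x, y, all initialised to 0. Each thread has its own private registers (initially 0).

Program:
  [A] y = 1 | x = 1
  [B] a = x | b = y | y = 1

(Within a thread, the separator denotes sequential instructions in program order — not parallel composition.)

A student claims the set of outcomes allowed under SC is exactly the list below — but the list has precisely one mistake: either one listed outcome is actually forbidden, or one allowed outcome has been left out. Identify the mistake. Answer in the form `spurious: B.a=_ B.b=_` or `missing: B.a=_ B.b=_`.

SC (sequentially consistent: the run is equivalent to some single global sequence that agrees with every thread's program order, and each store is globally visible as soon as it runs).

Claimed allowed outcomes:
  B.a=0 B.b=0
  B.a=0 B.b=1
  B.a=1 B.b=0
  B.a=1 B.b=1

outcome vector order: (B.a,B.b)
SC: 3 outcomes — {<0 0>, <0 1>, <1 1>}
claimed∖SC = {<1 0>}

spurious: B.a=1 B.b=0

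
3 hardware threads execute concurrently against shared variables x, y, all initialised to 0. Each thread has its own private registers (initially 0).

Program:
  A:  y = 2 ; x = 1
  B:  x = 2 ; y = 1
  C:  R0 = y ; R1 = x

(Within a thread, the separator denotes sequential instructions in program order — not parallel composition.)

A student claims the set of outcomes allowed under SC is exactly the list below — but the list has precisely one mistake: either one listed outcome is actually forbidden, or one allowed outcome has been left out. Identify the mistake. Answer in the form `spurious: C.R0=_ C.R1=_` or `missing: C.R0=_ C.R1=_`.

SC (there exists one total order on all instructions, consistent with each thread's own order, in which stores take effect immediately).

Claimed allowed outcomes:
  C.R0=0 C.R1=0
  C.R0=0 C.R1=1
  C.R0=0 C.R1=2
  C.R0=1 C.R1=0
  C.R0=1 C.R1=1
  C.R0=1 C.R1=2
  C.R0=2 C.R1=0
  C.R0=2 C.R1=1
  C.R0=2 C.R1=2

outcome vector order: (C.R0,C.R1)
SC (8): (0,0) (0,1) (0,2) (1,1) (1,2) (2,0) (2,1) (2,2)
claimed∖SC = {(1,0)}

spurious: C.R0=1 C.R1=0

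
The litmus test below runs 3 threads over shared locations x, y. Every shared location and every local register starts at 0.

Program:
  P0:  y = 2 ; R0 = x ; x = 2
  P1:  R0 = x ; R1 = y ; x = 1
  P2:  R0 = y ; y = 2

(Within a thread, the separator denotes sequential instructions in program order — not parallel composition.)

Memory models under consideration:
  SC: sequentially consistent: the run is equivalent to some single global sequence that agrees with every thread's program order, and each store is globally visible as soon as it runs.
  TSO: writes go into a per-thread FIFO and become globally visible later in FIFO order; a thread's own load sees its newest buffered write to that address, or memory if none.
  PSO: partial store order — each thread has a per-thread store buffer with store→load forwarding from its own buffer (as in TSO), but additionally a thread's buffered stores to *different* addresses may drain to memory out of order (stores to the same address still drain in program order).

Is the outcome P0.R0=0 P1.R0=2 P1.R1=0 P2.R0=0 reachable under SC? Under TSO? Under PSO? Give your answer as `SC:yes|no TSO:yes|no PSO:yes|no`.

SC:no TSO:no PSO:yes

outcome vector order: (P0.R0,P1.R0,P1.R1,P2.R0)
SC: 10 outcomes — {(0,0,0,0); (0,0,0,2); (0,0,2,0); (0,0,2,2); (0,2,2,0); (0,2,2,2); (1,0,0,0); (1,0,0,2); (1,0,2,0); (1,0,2,2)}
TSO: 10 outcomes — {(0,0,0,0); (0,0,0,2); (0,0,2,0); (0,0,2,2); (0,2,2,0); (0,2,2,2); (1,0,0,0); (1,0,0,2); (1,0,2,0); (1,0,2,2)}
PSO: 12 outcomes — {(0,0,0,0); (0,0,0,2); (0,0,2,0); (0,0,2,2); (0,2,0,0); (0,2,0,2); (0,2,2,0); (0,2,2,2); (1,0,0,0); (1,0,0,2); (1,0,2,0); (1,0,2,2)}
target (0,2,0,0) ∈ {PSO}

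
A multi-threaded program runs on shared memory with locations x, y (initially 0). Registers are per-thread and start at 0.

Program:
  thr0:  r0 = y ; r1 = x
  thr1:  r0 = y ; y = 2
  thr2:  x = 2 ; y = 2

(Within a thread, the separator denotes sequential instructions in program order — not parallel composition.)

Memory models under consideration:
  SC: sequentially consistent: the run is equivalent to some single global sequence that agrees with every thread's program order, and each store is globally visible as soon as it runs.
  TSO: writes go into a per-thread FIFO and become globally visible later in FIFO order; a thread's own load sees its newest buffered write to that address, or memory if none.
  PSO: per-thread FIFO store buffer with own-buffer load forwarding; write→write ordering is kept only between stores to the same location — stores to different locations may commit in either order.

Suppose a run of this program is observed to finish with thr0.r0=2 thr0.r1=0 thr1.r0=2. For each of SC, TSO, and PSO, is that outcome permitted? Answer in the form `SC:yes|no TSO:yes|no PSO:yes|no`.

outcome vector order: (thr0.r0,thr0.r1,thr1.r0)
SC (7): 0/0/0; 0/0/2; 0/2/0; 0/2/2; 2/0/0; 2/2/0; 2/2/2
TSO (7): 0/0/0; 0/0/2; 0/2/0; 0/2/2; 2/0/0; 2/2/0; 2/2/2
PSO (8): 0/0/0; 0/0/2; 0/2/0; 0/2/2; 2/0/0; 2/0/2; 2/2/0; 2/2/2
target 2/0/2 ∈ {PSO}

SC:no TSO:no PSO:yes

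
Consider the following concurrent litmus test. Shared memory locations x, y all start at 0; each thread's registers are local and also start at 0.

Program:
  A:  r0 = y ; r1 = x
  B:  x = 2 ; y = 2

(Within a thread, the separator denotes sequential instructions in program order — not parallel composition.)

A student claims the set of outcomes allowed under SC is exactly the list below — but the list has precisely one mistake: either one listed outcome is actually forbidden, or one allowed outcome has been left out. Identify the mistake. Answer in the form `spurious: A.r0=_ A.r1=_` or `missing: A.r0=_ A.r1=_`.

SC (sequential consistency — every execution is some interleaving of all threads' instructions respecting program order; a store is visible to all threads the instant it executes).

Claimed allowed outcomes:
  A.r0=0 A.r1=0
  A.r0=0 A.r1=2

outcome vector order: (A.r0,A.r1)
SC (3): 0/0; 0/2; 2/2
SC∖claimed = {2/2}

missing: A.r0=2 A.r1=2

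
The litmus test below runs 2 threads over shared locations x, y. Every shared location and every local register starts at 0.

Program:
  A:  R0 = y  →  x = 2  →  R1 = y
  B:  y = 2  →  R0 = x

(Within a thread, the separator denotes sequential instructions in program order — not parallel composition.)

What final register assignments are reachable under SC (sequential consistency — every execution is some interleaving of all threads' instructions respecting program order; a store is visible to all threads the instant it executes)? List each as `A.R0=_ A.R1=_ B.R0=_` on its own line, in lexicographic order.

outcome vector order: (A.R0,A.R1,B.R0)
|SC outcomes| = 5

A.R0=0 A.R1=0 B.R0=2
A.R0=0 A.R1=2 B.R0=0
A.R0=0 A.R1=2 B.R0=2
A.R0=2 A.R1=2 B.R0=0
A.R0=2 A.R1=2 B.R0=2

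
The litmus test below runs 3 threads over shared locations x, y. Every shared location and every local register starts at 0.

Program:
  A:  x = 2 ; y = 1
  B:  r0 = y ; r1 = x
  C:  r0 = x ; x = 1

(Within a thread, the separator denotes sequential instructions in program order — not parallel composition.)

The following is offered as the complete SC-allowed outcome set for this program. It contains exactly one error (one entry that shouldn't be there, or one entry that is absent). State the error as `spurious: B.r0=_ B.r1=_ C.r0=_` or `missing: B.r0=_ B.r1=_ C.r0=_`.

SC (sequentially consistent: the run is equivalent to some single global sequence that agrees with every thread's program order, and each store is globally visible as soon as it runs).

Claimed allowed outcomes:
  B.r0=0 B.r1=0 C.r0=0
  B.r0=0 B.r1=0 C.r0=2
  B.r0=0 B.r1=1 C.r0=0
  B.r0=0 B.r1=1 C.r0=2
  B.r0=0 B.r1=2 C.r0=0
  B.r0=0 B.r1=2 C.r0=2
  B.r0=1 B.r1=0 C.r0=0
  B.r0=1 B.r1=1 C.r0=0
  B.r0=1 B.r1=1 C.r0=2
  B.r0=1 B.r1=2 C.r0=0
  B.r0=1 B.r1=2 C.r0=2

spurious: B.r0=1 B.r1=0 C.r0=0

outcome vector order: (B.r0,B.r1,C.r0)
SC: 10 outcomes — {000, 002, 010, 012, 020, 022, 110, 112, 120, 122}
claimed∖SC = {100}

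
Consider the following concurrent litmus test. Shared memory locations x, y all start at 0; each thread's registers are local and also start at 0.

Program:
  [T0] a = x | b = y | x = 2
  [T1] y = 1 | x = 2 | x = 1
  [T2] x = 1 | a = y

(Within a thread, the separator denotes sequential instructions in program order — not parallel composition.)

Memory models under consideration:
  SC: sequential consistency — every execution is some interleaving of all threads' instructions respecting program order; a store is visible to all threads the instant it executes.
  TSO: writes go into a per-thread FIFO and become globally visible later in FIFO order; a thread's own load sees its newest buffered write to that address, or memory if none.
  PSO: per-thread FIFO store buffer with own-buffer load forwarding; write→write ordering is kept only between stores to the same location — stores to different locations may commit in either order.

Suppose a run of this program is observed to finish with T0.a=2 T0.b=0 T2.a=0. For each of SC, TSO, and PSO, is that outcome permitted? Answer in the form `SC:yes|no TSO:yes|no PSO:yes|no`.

SC:no TSO:no PSO:yes

outcome vector order: (T0.a,T0.b,T2.a)
SC (10): 0/0/0; 0/0/1; 0/1/0; 0/1/1; 1/0/0; 1/0/1; 1/1/0; 1/1/1; 2/1/0; 2/1/1
TSO (10): 0/0/0; 0/0/1; 0/1/0; 0/1/1; 1/0/0; 1/0/1; 1/1/0; 1/1/1; 2/1/0; 2/1/1
PSO (12): 0/0/0; 0/0/1; 0/1/0; 0/1/1; 1/0/0; 1/0/1; 1/1/0; 1/1/1; 2/0/0; 2/0/1; 2/1/0; 2/1/1
target 2/0/0 ∈ {PSO}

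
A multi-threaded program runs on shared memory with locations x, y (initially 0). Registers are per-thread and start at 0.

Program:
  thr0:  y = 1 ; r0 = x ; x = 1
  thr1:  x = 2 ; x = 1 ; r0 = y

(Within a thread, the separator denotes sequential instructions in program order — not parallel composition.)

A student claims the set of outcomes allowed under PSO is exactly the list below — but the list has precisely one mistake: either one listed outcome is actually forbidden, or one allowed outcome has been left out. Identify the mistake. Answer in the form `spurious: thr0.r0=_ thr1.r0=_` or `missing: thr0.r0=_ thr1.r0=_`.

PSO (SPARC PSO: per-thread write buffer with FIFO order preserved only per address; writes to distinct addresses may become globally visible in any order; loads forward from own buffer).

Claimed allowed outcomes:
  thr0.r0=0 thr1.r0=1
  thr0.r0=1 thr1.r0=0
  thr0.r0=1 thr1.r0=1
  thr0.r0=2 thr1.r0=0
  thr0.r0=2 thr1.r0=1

missing: thr0.r0=0 thr1.r0=0

outcome vector order: (thr0.r0,thr1.r0)
PSO (6): 0/0 0/1 1/0 1/1 2/0 2/1
PSO∖claimed = {0/0}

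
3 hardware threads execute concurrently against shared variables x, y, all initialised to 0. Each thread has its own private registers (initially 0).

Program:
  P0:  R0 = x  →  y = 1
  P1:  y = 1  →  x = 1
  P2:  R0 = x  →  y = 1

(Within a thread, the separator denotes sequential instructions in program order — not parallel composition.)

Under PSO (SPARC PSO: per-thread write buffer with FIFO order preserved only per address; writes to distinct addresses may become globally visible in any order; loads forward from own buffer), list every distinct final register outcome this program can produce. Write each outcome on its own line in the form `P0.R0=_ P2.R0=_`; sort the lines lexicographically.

P0.R0=0 P2.R0=0
P0.R0=0 P2.R0=1
P0.R0=1 P2.R0=0
P0.R0=1 P2.R0=1

outcome vector order: (P0.R0,P2.R0)
|PSO outcomes| = 4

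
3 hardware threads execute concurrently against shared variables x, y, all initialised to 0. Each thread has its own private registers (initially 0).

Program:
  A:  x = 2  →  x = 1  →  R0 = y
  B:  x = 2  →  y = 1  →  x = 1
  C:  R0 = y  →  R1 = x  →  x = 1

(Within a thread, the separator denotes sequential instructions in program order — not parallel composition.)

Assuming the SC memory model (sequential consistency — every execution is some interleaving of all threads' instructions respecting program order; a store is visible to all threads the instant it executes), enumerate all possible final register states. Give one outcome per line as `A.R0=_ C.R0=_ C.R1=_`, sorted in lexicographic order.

outcome vector order: (A.R0,C.R0,C.R1)
|SC outcomes| = 10

A.R0=0 C.R0=0 C.R1=0
A.R0=0 C.R0=0 C.R1=1
A.R0=0 C.R0=0 C.R1=2
A.R0=0 C.R0=1 C.R1=1
A.R0=0 C.R0=1 C.R1=2
A.R0=1 C.R0=0 C.R1=0
A.R0=1 C.R0=0 C.R1=1
A.R0=1 C.R0=0 C.R1=2
A.R0=1 C.R0=1 C.R1=1
A.R0=1 C.R0=1 C.R1=2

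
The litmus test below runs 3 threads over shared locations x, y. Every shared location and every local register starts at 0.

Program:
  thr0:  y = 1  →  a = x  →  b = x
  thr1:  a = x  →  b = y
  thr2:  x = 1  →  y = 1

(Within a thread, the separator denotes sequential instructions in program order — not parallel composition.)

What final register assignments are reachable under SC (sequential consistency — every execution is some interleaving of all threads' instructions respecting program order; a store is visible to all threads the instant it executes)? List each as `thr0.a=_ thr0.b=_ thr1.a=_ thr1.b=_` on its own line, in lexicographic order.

outcome vector order: (thr0.a,thr0.b,thr1.a,thr1.b)
|SC outcomes| = 10

thr0.a=0 thr0.b=0 thr1.a=0 thr1.b=0
thr0.a=0 thr0.b=0 thr1.a=0 thr1.b=1
thr0.a=0 thr0.b=0 thr1.a=1 thr1.b=1
thr0.a=0 thr0.b=1 thr1.a=0 thr1.b=0
thr0.a=0 thr0.b=1 thr1.a=0 thr1.b=1
thr0.a=0 thr0.b=1 thr1.a=1 thr1.b=1
thr0.a=1 thr0.b=1 thr1.a=0 thr1.b=0
thr0.a=1 thr0.b=1 thr1.a=0 thr1.b=1
thr0.a=1 thr0.b=1 thr1.a=1 thr1.b=0
thr0.a=1 thr0.b=1 thr1.a=1 thr1.b=1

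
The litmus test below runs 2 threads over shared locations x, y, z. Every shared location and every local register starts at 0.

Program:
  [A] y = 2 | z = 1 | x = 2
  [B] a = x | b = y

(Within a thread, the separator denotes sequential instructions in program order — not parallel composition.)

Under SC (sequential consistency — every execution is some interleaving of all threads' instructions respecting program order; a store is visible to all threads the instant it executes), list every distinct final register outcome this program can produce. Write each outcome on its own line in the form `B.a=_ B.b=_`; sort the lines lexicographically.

B.a=0 B.b=0
B.a=0 B.b=2
B.a=2 B.b=2

outcome vector order: (B.a,B.b)
|SC outcomes| = 3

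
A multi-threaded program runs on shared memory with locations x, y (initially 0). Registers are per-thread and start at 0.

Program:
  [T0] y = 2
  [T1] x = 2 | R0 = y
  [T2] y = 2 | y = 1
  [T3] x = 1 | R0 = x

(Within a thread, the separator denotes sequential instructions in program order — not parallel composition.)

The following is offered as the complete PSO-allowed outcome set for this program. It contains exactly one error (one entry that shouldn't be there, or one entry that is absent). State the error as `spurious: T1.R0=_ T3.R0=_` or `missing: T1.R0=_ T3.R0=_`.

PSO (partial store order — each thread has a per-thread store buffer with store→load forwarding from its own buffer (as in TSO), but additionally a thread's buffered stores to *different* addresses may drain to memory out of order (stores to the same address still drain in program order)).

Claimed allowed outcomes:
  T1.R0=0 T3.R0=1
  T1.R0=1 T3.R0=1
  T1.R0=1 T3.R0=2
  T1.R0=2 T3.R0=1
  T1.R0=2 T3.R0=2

missing: T1.R0=0 T3.R0=2

outcome vector order: (T1.R0,T3.R0)
[PSO] allowed = {<0 1>, <0 2>, <1 1>, <1 2>, <2 1>, <2 2>}
PSO∖claimed = {<0 2>}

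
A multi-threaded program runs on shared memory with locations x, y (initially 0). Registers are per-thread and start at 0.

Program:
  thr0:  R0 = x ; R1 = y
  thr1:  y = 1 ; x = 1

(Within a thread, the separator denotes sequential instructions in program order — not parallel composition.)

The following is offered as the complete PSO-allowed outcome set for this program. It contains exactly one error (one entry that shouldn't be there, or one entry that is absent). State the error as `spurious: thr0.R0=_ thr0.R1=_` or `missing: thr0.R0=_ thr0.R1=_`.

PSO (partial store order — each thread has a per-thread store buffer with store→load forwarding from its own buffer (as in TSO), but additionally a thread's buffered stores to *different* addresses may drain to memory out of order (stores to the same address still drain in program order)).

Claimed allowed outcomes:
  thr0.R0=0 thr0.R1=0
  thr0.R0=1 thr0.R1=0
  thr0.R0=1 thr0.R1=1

outcome vector order: (thr0.R0,thr0.R1)
PSO: 4 outcomes — {<0 0>, <0 1>, <1 0>, <1 1>}
PSO∖claimed = {<0 1>}

missing: thr0.R0=0 thr0.R1=1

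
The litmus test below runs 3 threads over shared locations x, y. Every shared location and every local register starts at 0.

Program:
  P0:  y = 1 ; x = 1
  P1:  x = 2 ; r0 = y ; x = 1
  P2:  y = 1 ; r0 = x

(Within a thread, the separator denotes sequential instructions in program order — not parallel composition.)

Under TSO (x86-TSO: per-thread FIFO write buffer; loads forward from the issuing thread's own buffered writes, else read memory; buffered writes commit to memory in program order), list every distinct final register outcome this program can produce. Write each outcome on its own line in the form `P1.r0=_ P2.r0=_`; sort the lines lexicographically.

outcome vector order: (P1.r0,P2.r0)
|TSO outcomes| = 6

P1.r0=0 P2.r0=0
P1.r0=0 P2.r0=1
P1.r0=0 P2.r0=2
P1.r0=1 P2.r0=0
P1.r0=1 P2.r0=1
P1.r0=1 P2.r0=2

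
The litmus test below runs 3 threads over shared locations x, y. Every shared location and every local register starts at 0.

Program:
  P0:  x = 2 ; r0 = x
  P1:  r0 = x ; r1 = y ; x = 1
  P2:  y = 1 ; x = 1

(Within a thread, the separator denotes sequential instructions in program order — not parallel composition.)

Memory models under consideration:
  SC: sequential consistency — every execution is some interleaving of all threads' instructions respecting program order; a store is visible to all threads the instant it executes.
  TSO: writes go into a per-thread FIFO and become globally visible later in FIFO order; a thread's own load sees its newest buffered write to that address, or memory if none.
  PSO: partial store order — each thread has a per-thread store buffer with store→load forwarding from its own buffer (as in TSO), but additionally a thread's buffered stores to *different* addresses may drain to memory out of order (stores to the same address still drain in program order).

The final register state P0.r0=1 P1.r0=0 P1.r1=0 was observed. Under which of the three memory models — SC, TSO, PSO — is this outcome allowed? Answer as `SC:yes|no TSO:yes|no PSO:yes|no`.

SC:yes TSO:yes PSO:yes

outcome vector order: (P0.r0,P1.r0,P1.r1)
[SC] allowed = {100, 101, 111, 120, 121, 200, 201, 211, 220, 221}
[TSO] allowed = {100, 101, 111, 120, 121, 200, 201, 211, 220, 221}
[PSO] allowed = {100, 101, 110, 111, 120, 121, 200, 201, 210, 211, 220, 221}
target 100 ∈ {SC,TSO,PSO}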